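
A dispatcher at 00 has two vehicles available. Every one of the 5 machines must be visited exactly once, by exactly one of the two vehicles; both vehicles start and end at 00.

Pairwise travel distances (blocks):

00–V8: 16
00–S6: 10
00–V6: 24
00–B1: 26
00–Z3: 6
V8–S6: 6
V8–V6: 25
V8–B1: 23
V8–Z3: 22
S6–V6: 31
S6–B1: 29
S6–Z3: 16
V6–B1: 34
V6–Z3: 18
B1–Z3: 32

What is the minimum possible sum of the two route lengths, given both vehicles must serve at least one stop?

Try each way of splitting the stops between the two vehicles (each non-empty) and, for each split, find the best tour for each vehicle:
  {V8} + {S6, V6, B1, Z3}: 32 + 97 = 129
  {S6} + {V8, V6, B1, Z3}: 20 + 97 = 117
  {V8, S6} + {V6, B1, Z3}: 32 + 84 = 116
  {V6} + {V8, S6, B1, Z3}: 48 + 77 = 125
  {V8, V6} + {S6, B1, Z3}: 65 + 77 = 142
  {S6, V6} + {V8, B1, Z3}: 65 + 77 = 142
  … (15 splits in total)
  {V8, S6, V6, B1} + {Z3}: 97 + 12 = 109  ← best
Best: vehicle 1 00 → S6 → V8 → B1 → V6 → 00 = 97; vehicle 2 00 → Z3 → 00 = 12; combined 109.

109 blocks — the smallest possible combined total.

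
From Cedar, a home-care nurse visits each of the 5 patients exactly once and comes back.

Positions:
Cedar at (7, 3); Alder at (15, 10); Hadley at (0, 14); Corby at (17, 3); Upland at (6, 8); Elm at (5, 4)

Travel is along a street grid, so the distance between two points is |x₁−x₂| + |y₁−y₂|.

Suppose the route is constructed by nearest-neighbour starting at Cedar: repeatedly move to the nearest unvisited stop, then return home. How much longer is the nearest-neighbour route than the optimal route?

From Cedar: Elm=3, Upland=6, Corby=10, Alder=15, Hadley=18 → choose Elm (3).
From Elm: Upland=5, Corby=13, Hadley=15, Alder=16 → choose Upland (5).
From Upland: Alder=11, Hadley=12, Corby=16 → choose Alder (11).
From Alder: Corby=9, Hadley=19 → choose Corby (9).
From Corby: Hadley=28 → choose Hadley (28).
NN route Cedar → Elm → Upland → Alder → Corby → Hadley → Cedar costs 74.
Optimal: Cedar → Corby → Alder → Hadley → Upland → Elm → Cedar costs 58 (by enumerating all 60 distinct tours).
Excess = 74 − 58 = 16.

Excess over optimum: 16.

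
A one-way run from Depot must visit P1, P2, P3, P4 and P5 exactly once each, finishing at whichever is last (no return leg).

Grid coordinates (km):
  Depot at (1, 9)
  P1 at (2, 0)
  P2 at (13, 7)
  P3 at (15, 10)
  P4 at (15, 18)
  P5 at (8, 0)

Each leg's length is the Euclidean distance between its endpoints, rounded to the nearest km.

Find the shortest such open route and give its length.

There are 5! = 120 possible orderings.
Depot - P1 - P2 - P3 - P4 - P5: 9+13+4+8+19 = 53
Depot - P1 - P2 - P3 - P5 - P4: 9+13+4+12+19 = 57
Depot - P1 - P2 - P4 - P3 - P5: 9+13+11+8+12 = 53
Depot - P1 - P2 - P4 - P5 - P3: 9+13+11+19+12 = 64
Depot - P1 - P2 - P5 - P3 - P4: 9+13+9+12+8 = 51
Depot - P1 - P2 - P5 - P4 - P3: 9+13+9+19+8 = 58
Depot - P1 - P3 - P2 - P4 - P5: 9+16+4+11+19 = 59
Depot - P1 - P3 - P2 - P5 - P4: 9+16+4+9+19 = 57
Depot - P1 - P3 - P4 - P2 - P5: 9+16+8+11+9 = 53
Depot - P1 - P3 - P4 - P5 - P2: 9+16+8+19+9 = 61
Depot - P1 - P3 - P5 - P2 - P4: 9+16+12+9+11 = 57
Depot - P1 - P3 - P5 - P4 - P2: 9+16+12+19+11 = 67
Depot - P1 - P4 - P2 - P3 - P5: 9+22+11+4+12 = 58
Depot - P1 - P4 - P2 - P5 - P3: 9+22+11+9+12 = 63
… (106 more)
Depot - P1 - P5 - P2 - P3 - P4: 9+6+9+4+8 = 36  ← best
The minimum is 36.
One shortest path: Depot → P1 → P5 → P2 → P3 → P4.

Minimum one-way distance = 36 km.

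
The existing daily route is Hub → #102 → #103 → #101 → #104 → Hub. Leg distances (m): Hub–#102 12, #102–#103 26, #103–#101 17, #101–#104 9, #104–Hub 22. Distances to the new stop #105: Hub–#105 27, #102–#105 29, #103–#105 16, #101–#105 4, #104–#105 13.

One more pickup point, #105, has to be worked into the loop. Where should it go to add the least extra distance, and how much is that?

+3 m — insert #105 between #103 and #101.

Insertion cost between consecutive stops i–j is d(i,#105) + d(#105,j) − d(i,j):
  between Hub and #102: 27 + 29 − 12 = 44
  between #102 and #103: 29 + 16 − 26 = 19
  between #103 and #101: 16 + 4 − 17 = 3
  between #101 and #104: 4 + 13 − 9 = 8
  between #104 and Hub: 13 + 27 − 22 = 18
Cheapest insertion is between #103 and #101, adding 3.
New total = 86 + 3 = 89.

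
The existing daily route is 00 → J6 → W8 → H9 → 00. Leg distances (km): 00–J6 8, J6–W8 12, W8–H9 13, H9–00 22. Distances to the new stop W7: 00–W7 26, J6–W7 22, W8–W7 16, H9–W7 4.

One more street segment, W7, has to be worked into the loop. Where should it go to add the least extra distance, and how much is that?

Minimum extra distance: 7 km, inserting W7 between W8 and H9.

Insertion cost between consecutive stops i–j is d(i,W7) + d(W7,j) − d(i,j):
  between 00 and J6: 26 + 22 − 8 = 40
  between J6 and W8: 22 + 16 − 12 = 26
  between W8 and H9: 16 + 4 − 13 = 7
  between H9 and 00: 4 + 26 − 22 = 8
Cheapest insertion is between W8 and H9, adding 7.
New total = 55 + 7 = 62.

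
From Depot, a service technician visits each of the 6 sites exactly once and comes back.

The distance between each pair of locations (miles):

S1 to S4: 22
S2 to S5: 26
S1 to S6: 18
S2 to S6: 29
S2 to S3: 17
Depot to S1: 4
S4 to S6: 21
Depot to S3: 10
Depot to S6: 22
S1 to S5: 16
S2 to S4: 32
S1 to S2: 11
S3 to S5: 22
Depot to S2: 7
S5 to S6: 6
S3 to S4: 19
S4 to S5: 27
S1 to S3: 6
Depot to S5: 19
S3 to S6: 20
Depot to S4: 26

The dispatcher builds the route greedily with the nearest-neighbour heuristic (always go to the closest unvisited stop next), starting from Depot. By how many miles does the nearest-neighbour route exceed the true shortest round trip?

17 miles longer than the optimal tour.

Depot: S1=4, S2=7, S3=10, S5=19, S6=22, S4=26 ⇒ S1
S1: S3=6, S2=11, S5=16, S6=18, S4=22 ⇒ S3
S3: S2=17, S4=19, S6=20, S5=22 ⇒ S2
S2: S5=26, S6=29, S4=32 ⇒ S5
S5: S6=6, S4=27 ⇒ S6
S6: S4=21 ⇒ S4
NN route Depot → S1 → S3 → S2 → S5 → S6 → S4 → Depot costs 106.
Optimal: Depot → S1 → S3 → S4 → S6 → S5 → S2 → Depot costs 89 (by enumerating all 360 distinct tours).
Excess = 106 − 89 = 17.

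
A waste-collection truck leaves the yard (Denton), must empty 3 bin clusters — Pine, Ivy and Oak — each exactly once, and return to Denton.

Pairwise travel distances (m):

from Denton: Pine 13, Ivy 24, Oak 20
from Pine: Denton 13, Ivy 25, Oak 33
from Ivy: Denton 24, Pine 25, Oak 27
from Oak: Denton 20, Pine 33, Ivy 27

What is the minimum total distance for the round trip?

Shortest round trip = 85 m.

There are 3 distinct closed tours to check (reversals are equivalent).
Denton → Pine → Ivy → Oak → Denton: 13+25+27+20 = 85
Denton → Pine → Oak → Ivy → Denton: 13+33+27+24 = 97
Denton → Ivy → Pine → Oak → Denton: 24+25+33+20 = 102
The minimum is 85.
One optimal route: Denton → Pine → Ivy → Oak → Denton (or its reverse).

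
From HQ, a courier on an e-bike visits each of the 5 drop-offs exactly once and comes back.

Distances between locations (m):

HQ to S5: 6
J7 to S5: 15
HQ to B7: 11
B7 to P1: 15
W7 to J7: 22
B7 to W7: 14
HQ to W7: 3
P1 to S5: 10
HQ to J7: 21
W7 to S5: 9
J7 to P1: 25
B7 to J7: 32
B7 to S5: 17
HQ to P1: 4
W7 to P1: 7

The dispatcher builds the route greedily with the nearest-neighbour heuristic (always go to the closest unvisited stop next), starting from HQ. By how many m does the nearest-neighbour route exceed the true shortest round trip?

2 m longer than the optimal tour.

From HQ: W7=3, P1=4, S5=6, B7=11, J7=21 → choose W7 (3).
From W7: P1=7, S5=9, B7=14, J7=22 → choose P1 (7).
From P1: S5=10, B7=15, J7=25 → choose S5 (10).
From S5: J7=15, B7=17 → choose J7 (15).
From J7: B7=32 → choose B7 (32).
NN route HQ → W7 → P1 → S5 → J7 → B7 → HQ costs 78.
Optimal: HQ → B7 → W7 → J7 → S5 → P1 → HQ costs 76 (by enumerating all 60 distinct tours).
Excess = 78 − 76 = 2.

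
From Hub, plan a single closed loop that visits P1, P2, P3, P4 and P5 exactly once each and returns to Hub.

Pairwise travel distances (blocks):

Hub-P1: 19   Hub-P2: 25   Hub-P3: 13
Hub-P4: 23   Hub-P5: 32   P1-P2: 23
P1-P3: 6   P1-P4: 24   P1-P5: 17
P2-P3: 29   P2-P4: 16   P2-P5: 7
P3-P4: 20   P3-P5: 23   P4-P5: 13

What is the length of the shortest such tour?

82 blocks — the shortest possible round trip.

There are 60 distinct closed tours to check (reversals are equivalent).
Hub → P1 → P2 → P3 → P4 → P5 → Hub: 19+23+29+20+13+32 = 136
Hub → P1 → P2 → P3 → P5 → P4 → Hub: 19+23+29+23+13+23 = 130
Hub → P1 → P2 → P4 → P3 → P5 → Hub: 19+23+16+20+23+32 = 133
Hub → P1 → P2 → P4 → P5 → P3 → Hub: 19+23+16+13+23+13 = 107
Hub → P1 → P2 → P5 → P3 → P4 → Hub: 19+23+7+23+20+23 = 115
Hub → P1 → P2 → P5 → P4 → P3 → Hub: 19+23+7+13+20+13 = 95
Hub → P1 → P3 → P2 → P4 → P5 → Hub: 19+6+29+16+13+32 = 115
Hub → P1 → P3 → P2 → P5 → P4 → Hub: 19+6+29+7+13+23 = 97
Hub → P1 → P3 → P4 → P2 → P5 → Hub: 19+6+20+16+7+32 = 100
Hub → P1 → P3 → P4 → P5 → P2 → Hub: 19+6+20+13+7+25 = 90
Hub → P1 → P3 → P5 → P2 → P4 → Hub: 19+6+23+7+16+23 = 94
Hub → P1 → P3 → P5 → P4 → P2 → Hub: 19+6+23+13+16+25 = 102
Hub → P1 → P4 → P2 → P3 → P5 → Hub: 19+24+16+29+23+32 = 143
Hub → P1 → P4 → P2 → P5 → P3 → Hub: 19+24+16+7+23+13 = 102
… (46 more)
Hub → P3 → P1 → P5 → P2 → P4 → Hub: 13+6+17+7+16+23 = 82  ← best
The minimum is 82.
One optimal route: Hub → P3 → P1 → P5 → P2 → P4 → Hub (or its reverse).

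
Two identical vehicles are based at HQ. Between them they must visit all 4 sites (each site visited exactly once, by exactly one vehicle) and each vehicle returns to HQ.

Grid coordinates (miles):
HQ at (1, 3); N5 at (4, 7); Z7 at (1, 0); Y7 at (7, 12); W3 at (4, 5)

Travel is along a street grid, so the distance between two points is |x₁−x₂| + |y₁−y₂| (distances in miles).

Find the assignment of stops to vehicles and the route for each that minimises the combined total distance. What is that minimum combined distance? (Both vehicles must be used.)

Minimum combined distance: 36 miles.

There are 2^3 − 1 = 7 ways to divide the 4 stops into two non-empty groups. For each, the best each vehicle can do is its own shortest tour through its group:
  {N5} + {Z7, Y7, W3}: 14 + 36 = 50
  {Z7} + {N5, Y7, W3}: 6 + 30 = 36
  {N5, Z7} + {Y7, W3}: 20 + 30 = 50
  {Y7} + {N5, Z7, W3}: 30 + 20 = 50
  {N5, Y7} + {Z7, W3}: 30 + 16 = 46
  {Z7, Y7} + {N5, W3}: 36 + 14 = 50
  … (7 splits in total)
Best: vehicle 1 HQ → Z7 → HQ = 6; vehicle 2 HQ → N5 → Y7 → W3 → HQ = 30; combined 36.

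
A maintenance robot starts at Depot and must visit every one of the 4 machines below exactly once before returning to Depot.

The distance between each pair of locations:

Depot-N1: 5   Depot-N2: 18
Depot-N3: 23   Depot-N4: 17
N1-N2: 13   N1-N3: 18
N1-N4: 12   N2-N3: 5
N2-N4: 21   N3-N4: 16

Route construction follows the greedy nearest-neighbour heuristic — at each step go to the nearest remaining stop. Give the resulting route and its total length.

Total distance 56 via the nearest-neighbour route Depot → N1 → N4 → N3 → N2 → Depot.

At Depot the remaining stops are N1 5, N4 17, N2 18, N3 23; go to N1.
At N1 the remaining stops are N4 12, N2 13, N3 18; go to N4.
At N4 the remaining stops are N3 16, N2 21; go to N3.
At N3 the remaining stops are N2 5; go to N2.
Return N2→Depot: 18.
Total = 5 + 12 + 16 + 5 + 18 = 56.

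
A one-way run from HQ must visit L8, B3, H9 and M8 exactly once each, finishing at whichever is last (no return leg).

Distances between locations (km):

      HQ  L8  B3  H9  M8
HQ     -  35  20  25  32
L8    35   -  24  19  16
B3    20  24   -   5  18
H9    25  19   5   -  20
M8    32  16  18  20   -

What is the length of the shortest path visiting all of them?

There are 4! = 24 possible orderings.
HQ → L8 → B3 → H9 → M8: 35+24+5+20 = 84
HQ → L8 → B3 → M8 → H9: 35+24+18+20 = 97
HQ → L8 → H9 → B3 → M8: 35+19+5+18 = 77
HQ → L8 → H9 → M8 → B3: 35+19+20+18 = 92
HQ → L8 → M8 → B3 → H9: 35+16+18+5 = 74
HQ → L8 → M8 → H9 → B3: 35+16+20+5 = 76
HQ → B3 → L8 → H9 → M8: 20+24+19+20 = 83
HQ → B3 → L8 → M8 → H9: 20+24+16+20 = 80
HQ → B3 → H9 → L8 → M8: 20+5+19+16 = 60
HQ → B3 → H9 → M8 → L8: 20+5+20+16 = 61
HQ → B3 → M8 → L8 → H9: 20+18+16+19 = 73
HQ → B3 → M8 → H9 → L8: 20+18+20+19 = 77
HQ → H9 → L8 → B3 → M8: 25+19+24+18 = 86
HQ → H9 → L8 → M8 → B3: 25+19+16+18 = 78
… (10 more)
The minimum is 60.
One shortest path: HQ → B3 → H9 → L8 → M8.

60 km — the minimum one-way total.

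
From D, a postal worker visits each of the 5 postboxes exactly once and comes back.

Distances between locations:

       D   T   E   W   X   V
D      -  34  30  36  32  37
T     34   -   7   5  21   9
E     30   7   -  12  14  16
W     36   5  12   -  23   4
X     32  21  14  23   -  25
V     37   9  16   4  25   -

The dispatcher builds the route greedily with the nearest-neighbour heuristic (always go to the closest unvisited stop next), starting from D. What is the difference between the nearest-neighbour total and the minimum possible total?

4 longer than the optimal tour.

From D: E=30, X=32, T=34, W=36, V=37 → choose E (30).
From E: T=7, W=12, X=14, V=16 → choose T (7).
From T: W=5, V=9, X=21 → choose W (5).
From W: V=4, X=23 → choose V (4).
From V: X=25 → choose X (25).
NN route D → E → T → W → V → X → D costs 103.
Optimal: D → X → E → T → W → V → D costs 99 (by enumerating all 60 distinct tours).
Excess = 103 − 99 = 4.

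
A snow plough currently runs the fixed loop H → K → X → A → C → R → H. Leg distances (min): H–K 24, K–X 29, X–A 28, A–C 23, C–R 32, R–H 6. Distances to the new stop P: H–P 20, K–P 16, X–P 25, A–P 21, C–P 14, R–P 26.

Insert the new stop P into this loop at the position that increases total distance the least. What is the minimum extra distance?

Insertion cost between consecutive stops i–j is d(i,P) + d(P,j) − d(i,j):
  between H and K: 20 + 16 − 24 = 12
  between K and X: 16 + 25 − 29 = 12
  between X and A: 25 + 21 − 28 = 18
  between A and C: 21 + 14 − 23 = 12
  between C and R: 14 + 26 − 32 = 8
  between R and H: 26 + 20 − 6 = 40
Cheapest insertion is between C and R, adding 8.
New total = 142 + 8 = 150.

Adding 8 min by placing P on the C–R leg.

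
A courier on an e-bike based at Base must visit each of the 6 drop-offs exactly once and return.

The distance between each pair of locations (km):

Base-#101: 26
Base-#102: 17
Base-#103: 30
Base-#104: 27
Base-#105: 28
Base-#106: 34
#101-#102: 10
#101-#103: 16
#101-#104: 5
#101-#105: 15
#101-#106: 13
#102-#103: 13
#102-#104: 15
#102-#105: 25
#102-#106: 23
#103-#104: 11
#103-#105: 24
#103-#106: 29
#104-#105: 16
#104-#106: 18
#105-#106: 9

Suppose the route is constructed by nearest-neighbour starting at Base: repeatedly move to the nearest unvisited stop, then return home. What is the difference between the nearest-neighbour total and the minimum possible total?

From Base: #102=17, #101=26, #104=27, #105=28, #103=30, #106=34 → choose #102 (17).
From #102: #101=10, #103=13, #104=15, #106=23, #105=25 → choose #101 (10).
From #101: #104=5, #106=13, #105=15, #103=16 → choose #104 (5).
From #104: #103=11, #105=16, #106=18 → choose #103 (11).
From #103: #105=24, #106=29 → choose #105 (24).
From #105: #106=9 → choose #106 (9).
NN route Base → #102 → #101 → #104 → #103 → #105 → #106 → Base costs 110.
Optimal: Base → #102 → #103 → #104 → #101 → #106 → #105 → Base costs 96 (by enumerating all 360 distinct tours).
Excess = 110 − 96 = 14.

14 km longer than the optimal tour.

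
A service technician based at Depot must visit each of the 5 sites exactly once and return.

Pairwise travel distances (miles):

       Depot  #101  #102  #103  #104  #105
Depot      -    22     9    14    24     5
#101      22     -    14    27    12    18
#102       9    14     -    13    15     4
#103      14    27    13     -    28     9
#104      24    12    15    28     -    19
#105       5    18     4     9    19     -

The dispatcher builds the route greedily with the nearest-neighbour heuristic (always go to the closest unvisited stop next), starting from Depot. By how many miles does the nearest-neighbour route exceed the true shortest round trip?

The nearest-neighbour route is 9 miles longer than optimal.

Depot: #105=5, #102=9, #103=14, #101=22, #104=24 ⇒ #105
#105: #102=4, #103=9, #101=18, #104=19 ⇒ #102
#102: #103=13, #101=14, #104=15 ⇒ #103
#103: #101=27, #104=28 ⇒ #101
#101: #104=12 ⇒ #104
NN route Depot → #105 → #102 → #103 → #101 → #104 → Depot costs 85.
Optimal: Depot → #101 → #104 → #102 → #103 → #105 → Depot costs 76 (by enumerating all 60 distinct tours).
Excess = 85 − 76 = 9.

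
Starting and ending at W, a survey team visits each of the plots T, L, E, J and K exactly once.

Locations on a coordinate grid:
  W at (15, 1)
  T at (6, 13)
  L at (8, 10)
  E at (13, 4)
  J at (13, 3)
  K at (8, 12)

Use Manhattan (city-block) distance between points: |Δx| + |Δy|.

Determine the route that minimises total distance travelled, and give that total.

Minimum total distance: 42.

W → T → L → E → J → K → W: 21+5+11+1+14+18 = 70
W → T → L → E → K → J → W: 21+5+11+13+14+4 = 68
W → T → L → J → E → K → W: 21+5+12+1+13+18 = 70
W → T → L → J → K → E → W: 21+5+12+14+13+5 = 70
W → T → L → K → E → J → W: 21+5+2+13+1+4 = 46
W → T → L → K → J → E → W: 21+5+2+14+1+5 = 48
W → T → E → L → J → K → W: 21+16+11+12+14+18 = 92
W → T → E → L → K → J → W: 21+16+11+2+14+4 = 68
W → T → E → J → L → K → W: 21+16+1+12+2+18 = 70
W → T → E → J → K → L → W: 21+16+1+14+2+16 = 70
W → T → E → K → L → J → W: 21+16+13+2+12+4 = 68
W → T → E → K → J → L → W: 21+16+13+14+12+16 = 92
W → T → J → L → E → K → W: 21+17+12+11+13+18 = 92
W → T → J → L → K → E → W: 21+17+12+2+13+5 = 70
… (46 more)
W → T → K → L → E → J → W: 21+3+2+11+1+4 = 42  ← best
The minimum is 42.
One optimal route: W → T → K → L → E → J → W (or its reverse).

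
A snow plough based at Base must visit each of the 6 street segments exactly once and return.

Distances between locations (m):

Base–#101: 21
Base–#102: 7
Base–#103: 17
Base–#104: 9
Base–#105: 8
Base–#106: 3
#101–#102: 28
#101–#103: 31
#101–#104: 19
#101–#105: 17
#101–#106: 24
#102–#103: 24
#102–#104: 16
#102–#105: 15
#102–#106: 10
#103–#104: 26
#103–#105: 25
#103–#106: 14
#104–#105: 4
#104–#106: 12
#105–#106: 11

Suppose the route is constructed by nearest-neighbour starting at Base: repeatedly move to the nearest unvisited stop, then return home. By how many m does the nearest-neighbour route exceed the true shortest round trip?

Excess over optimum: 7 m.

Base: #106=3, #102=7, #105=8, #104=9, #103=17, #101=21 ⇒ #106
#106: #102=10, #105=11, #104=12, #103=14, #101=24 ⇒ #102
#102: #105=15, #104=16, #103=24, #101=28 ⇒ #105
#105: #104=4, #101=17, #103=25 ⇒ #104
#104: #101=19, #103=26 ⇒ #101
#101: #103=31 ⇒ #103
NN route Base → #106 → #102 → #105 → #104 → #101 → #103 → Base costs 99.
Optimal: Base → #102 → #104 → #105 → #101 → #103 → #106 → Base costs 92 (by enumerating all 360 distinct tours).
Excess = 99 − 92 = 7.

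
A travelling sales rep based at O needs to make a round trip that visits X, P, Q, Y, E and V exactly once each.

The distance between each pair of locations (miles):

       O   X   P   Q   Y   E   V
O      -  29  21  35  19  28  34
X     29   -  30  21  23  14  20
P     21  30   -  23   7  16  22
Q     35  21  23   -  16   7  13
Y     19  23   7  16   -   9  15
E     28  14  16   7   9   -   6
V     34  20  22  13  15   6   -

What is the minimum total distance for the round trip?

There are 360 distinct closed tours to check (reversals are equivalent).
O → X → P → Q → Y → E → V → O: 29+30+23+16+9+6+34 = 147
O → X → P → Q → Y → V → E → O: 29+30+23+16+15+6+28 = 147
O → X → P → Q → E → Y → V → O: 29+30+23+7+9+15+34 = 147
O → X → P → Q → E → V → Y → O: 29+30+23+7+6+15+19 = 129
O → X → P → Q → V → Y → E → O: 29+30+23+13+15+9+28 = 147
O → X → P → Q → V → E → Y → O: 29+30+23+13+6+9+19 = 129
O → X → P → Y → Q → E → V → O: 29+30+7+16+7+6+34 = 129
O → X → P → Y → Q → V → E → O: 29+30+7+16+13+6+28 = 129
… (352 more)
O → X → Q → E → V → Y → P → O: 29+21+7+6+15+7+21 = 106  ← best
The minimum is 106.
One optimal route: O → X → Q → E → V → Y → P → O (or its reverse).

Minimum total distance: 106 miles.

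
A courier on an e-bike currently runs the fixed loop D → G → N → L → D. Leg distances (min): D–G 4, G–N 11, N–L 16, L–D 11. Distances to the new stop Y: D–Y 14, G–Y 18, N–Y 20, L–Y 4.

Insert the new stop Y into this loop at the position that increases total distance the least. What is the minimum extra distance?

Insertion cost between consecutive stops i–j is d(i,Y) + d(Y,j) − d(i,j):
  between D and G: 14 + 18 − 4 = 28
  between G and N: 18 + 20 − 11 = 27
  between N and L: 20 + 4 − 16 = 8
  between L and D: 4 + 14 − 11 = 7
Cheapest insertion is between L and D, adding 7.
New total = 42 + 7 = 49.

+7 min — insert Y between L and D.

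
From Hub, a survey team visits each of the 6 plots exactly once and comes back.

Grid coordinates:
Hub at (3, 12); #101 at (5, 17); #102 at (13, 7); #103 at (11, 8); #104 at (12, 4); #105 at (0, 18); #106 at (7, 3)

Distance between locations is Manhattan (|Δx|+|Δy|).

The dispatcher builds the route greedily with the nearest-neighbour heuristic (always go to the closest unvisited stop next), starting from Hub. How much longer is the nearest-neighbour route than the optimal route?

4 longer than the optimal tour.

Hub: #101=7, #105=9, #103=12, #106=13, #102=15, #104=17 ⇒ #101
#101: #105=6, #103=15, #106=16, #102=18, #104=20 ⇒ #105
#105: #103=21, #106=22, #102=24, #104=26 ⇒ #103
#103: #102=3, #104=5, #106=9 ⇒ #102
#102: #104=4, #106=10 ⇒ #104
#104: #106=6 ⇒ #106
NN route Hub → #101 → #105 → #103 → #102 → #104 → #106 → Hub costs 60.
Optimal: Hub → #103 → #102 → #104 → #106 → #101 → #105 → Hub costs 56 (by enumerating all 360 distinct tours).
Excess = 60 − 56 = 4.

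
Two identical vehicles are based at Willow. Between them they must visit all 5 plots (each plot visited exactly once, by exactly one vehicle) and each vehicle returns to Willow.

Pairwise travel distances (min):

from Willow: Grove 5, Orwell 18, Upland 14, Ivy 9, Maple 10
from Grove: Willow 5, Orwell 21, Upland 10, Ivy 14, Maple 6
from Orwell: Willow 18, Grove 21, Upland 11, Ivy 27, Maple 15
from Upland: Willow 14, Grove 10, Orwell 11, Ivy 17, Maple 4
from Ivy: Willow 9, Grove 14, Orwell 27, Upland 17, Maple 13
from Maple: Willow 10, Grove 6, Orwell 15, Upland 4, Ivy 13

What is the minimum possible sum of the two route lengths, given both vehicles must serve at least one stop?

Check every non-empty split of the stops between the two vehicles; for each half take its own optimal tour:
  {Grove} + {Orwell, Upland, Ivy, Maple}: 10 + 55 = 65
  {Orwell} + {Grove, Upland, Ivy, Maple}: 36 + 41 = 77
  {Grove, Orwell} + {Upland, Ivy, Maple}: 44 + 40 = 84
  {Upland} + {Grove, Orwell, Ivy, Maple}: 28 + 62 = 90
  {Grove, Upland} + {Orwell, Ivy, Maple}: 29 + 55 = 84
  {Orwell, Upland} + {Grove, Ivy, Maple}: 43 + 33 = 76
  … (15 splits in total)
  {Ivy} + {Grove, Orwell, Upland, Maple}: 18 + 44 = 62  ← best
Best: vehicle 1 Willow → Ivy → Willow = 18; vehicle 2 Willow → Grove → Maple → Upland → Orwell → Willow = 44; combined 62.

62 min — the smallest possible combined total.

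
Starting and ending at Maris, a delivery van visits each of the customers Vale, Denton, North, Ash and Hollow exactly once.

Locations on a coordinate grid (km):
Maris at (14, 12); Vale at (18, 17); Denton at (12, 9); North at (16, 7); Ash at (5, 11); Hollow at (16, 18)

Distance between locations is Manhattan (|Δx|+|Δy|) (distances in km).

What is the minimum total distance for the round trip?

Minimum total distance: 48 km.

With 5 stops there are 5!/2 = 60 distinct round trips (a route and its reverse cost the same).
Maris → Vale → Denton → North → Ash → Hollow → Maris: 9+14+6+15+18+8 = 70
Maris → Vale → Denton → North → Hollow → Ash → Maris: 9+14+6+11+18+10 = 68
Maris → Vale → Denton → Ash → North → Hollow → Maris: 9+14+9+15+11+8 = 66
Maris → Vale → Denton → Ash → Hollow → North → Maris: 9+14+9+18+11+7 = 68
Maris → Vale → Denton → Hollow → North → Ash → Maris: 9+14+13+11+15+10 = 72
Maris → Vale → Denton → Hollow → Ash → North → Maris: 9+14+13+18+15+7 = 76
Maris → Vale → North → Denton → Ash → Hollow → Maris: 9+12+6+9+18+8 = 62
Maris → Vale → North → Denton → Hollow → Ash → Maris: 9+12+6+13+18+10 = 68
Maris → Vale → North → Ash → Denton → Hollow → Maris: 9+12+15+9+13+8 = 66
Maris → Vale → North → Ash → Hollow → Denton → Maris: 9+12+15+18+13+5 = 72
Maris → Vale → North → Hollow → Denton → Ash → Maris: 9+12+11+13+9+10 = 64
Maris → Vale → North → Hollow → Ash → Denton → Maris: 9+12+11+18+9+5 = 64
Maris → Vale → Ash → Denton → North → Hollow → Maris: 9+19+9+6+11+8 = 62
Maris → Vale → Ash → Denton → Hollow → North → Maris: 9+19+9+13+11+7 = 68
… (46 more)
Maris → Vale → Hollow → North → Denton → Ash → Maris: 9+3+11+6+9+10 = 48  ← best
The minimum is 48.
One optimal route: Maris → Vale → Hollow → North → Denton → Ash → Maris (or its reverse).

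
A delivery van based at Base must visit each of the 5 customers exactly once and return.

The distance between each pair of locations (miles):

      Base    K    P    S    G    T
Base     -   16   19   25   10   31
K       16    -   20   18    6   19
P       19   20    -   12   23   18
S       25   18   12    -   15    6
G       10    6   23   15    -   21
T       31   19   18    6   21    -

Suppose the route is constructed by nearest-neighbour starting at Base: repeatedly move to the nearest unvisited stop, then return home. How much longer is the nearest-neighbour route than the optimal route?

The nearest-neighbour route is 5 miles longer than optimal.

From Base: G=10, K=16, P=19, S=25, T=31 → choose G (10).
From G: K=6, S=15, T=21, P=23 → choose K (6).
From K: S=18, T=19, P=20 → choose S (18).
From S: T=6, P=12 → choose T (6).
From T: P=18 → choose P (18).
NN route Base → G → K → S → T → P → Base costs 77.
Optimal: Base → P → S → T → K → G → Base costs 72 (by enumerating all 60 distinct tours).
Excess = 77 − 72 = 5.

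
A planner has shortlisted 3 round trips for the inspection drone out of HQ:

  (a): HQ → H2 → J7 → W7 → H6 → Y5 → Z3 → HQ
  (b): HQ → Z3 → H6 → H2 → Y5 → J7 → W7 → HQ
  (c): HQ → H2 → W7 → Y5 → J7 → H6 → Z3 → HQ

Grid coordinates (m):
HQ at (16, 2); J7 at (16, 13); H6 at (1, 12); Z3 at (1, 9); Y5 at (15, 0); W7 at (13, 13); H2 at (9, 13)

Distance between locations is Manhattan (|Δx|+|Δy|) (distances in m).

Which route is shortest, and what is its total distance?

(a): 18 + 7 + 3 + 13 + 26 + 23 + 22 = 112
(b): 22 + 3 + 9 + 19 + 14 + 3 + 14 = 84
(c): 18 + 4 + 15 + 14 + 16 + 3 + 22 = 92

Shortest is (b), total 84 m.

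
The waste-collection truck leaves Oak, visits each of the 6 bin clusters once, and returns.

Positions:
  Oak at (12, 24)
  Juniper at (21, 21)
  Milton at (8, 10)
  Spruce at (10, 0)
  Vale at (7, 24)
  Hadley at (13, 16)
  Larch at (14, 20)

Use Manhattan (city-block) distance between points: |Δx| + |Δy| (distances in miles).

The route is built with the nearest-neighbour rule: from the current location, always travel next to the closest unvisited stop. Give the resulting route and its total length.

At Oak the remaining stops are Vale 5, Larch 6, Hadley 9, Juniper 12, Milton 18, Spruce 26; go to Vale.
At Vale the remaining stops are Larch 11, Hadley 14, Milton 15, Juniper 17, Spruce 27; go to Larch.
At Larch the remaining stops are Hadley 5, Juniper 8, Milton 16, Spruce 24; go to Hadley.
At Hadley the remaining stops are Milton 11, Juniper 13, Spruce 19; go to Milton.
At Milton the remaining stops are Spruce 12, Juniper 24; go to Spruce.
At Spruce the remaining stops are Juniper 32; go to Juniper.
Return Juniper→Oak: 12.
Total = 5 + 11 + 5 + 11 + 12 + 32 + 12 = 88.

Nearest-neighbour total = 88 miles; route Oak → Vale → Larch → Hadley → Milton → Spruce → Juniper → Oak.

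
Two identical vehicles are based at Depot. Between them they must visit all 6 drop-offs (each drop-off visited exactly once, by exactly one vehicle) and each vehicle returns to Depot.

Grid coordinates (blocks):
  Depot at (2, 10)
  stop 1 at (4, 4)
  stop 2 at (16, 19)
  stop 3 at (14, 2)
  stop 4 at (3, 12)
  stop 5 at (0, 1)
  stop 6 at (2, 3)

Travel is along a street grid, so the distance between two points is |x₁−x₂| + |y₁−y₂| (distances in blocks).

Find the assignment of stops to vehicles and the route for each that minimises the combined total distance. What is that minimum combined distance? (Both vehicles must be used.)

There are 2^5 − 1 = 31 ways to divide the 6 stops into two non-empty groups. For each, the best each vehicle can do is its own shortest tour through its group:
  {stop 1} + {stop 2, stop 3, stop 4, stop 5, stop 6}: 16 + 68 = 84
  {stop 2} + {stop 1, stop 3, stop 4, stop 5, stop 6}: 46 + 50 = 96
  {stop 1, stop 2} + {stop 3, stop 4, stop 5, stop 6}: 58 + 50 = 108
  {stop 3} + {stop 1, stop 2, stop 4, stop 5, stop 6}: 40 + 68 = 108
  {stop 1, stop 3} + {stop 2, stop 4, stop 5, stop 6}: 40 + 68 = 108
  {stop 2, stop 3} + {stop 1, stop 4, stop 5, stop 6}: 62 + 30 = 92
  … (31 splits in total)
  {stop 4} + {stop 1, stop 2, stop 3, stop 5, stop 6}: 6 + 72 = 78  ← best
Best: vehicle 1 Depot → stop 4 → Depot = 6; vehicle 2 Depot → stop 1 → stop 6 → stop 5 → stop 3 → stop 2 → Depot = 72; combined 78.

Minimum combined distance: 78 blocks.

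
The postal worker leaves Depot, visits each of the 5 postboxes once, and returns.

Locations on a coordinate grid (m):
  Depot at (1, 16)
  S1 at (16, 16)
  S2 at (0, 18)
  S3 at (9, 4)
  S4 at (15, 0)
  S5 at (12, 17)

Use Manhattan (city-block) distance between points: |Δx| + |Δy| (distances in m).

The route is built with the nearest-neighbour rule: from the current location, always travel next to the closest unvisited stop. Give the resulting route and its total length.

Total distance 68 m via the nearest-neighbour route Depot → S2 → S5 → S1 → S4 → S3 → Depot.

From Depot: distances to unvisited — S2=3, S5=12, S1=15, S3=20, S4=30. Nearest is S2 (3).
From S2: distances to unvisited — S5=13, S1=18, S3=23, S4=33. Nearest is S5 (13).
From S5: distances to unvisited — S1=5, S3=16, S4=20. Nearest is S1 (5).
From S1: distances to unvisited — S4=17, S3=19. Nearest is S4 (17).
From S4: distances to unvisited — S3=10. Nearest is S3 (10).
Return S3→Depot: 20.
Total = 3 + 13 + 5 + 17 + 10 + 20 = 68.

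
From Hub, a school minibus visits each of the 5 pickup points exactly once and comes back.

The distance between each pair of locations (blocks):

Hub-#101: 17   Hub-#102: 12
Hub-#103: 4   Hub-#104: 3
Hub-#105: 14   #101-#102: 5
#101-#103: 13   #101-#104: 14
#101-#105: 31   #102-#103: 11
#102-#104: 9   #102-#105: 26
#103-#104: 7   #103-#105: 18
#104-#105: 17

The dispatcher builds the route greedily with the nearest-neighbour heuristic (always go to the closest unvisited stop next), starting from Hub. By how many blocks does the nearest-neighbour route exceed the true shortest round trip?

Hub: #104=3, #103=4, #102=12, #105=14, #101=17 ⇒ #104
#104: #103=7, #102=9, #101=14, #105=17 ⇒ #103
#103: #102=11, #101=13, #105=18 ⇒ #102
#102: #101=5, #105=26 ⇒ #101
#101: #105=31 ⇒ #105
NN route Hub → #104 → #103 → #102 → #101 → #105 → Hub costs 71.
Optimal: Hub → #103 → #101 → #102 → #104 → #105 → Hub costs 62 (by enumerating all 60 distinct tours).
Excess = 71 − 62 = 9.

Excess over optimum: 9 blocks.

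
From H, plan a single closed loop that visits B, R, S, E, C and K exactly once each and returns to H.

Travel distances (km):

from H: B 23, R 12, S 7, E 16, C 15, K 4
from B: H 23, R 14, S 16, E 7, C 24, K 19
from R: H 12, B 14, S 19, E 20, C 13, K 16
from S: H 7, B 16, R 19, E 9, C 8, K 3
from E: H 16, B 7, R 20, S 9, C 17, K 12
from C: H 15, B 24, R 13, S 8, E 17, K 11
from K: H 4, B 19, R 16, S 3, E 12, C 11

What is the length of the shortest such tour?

Minimum total distance: 65 km.

With 6 stops there are 6!/2 = 360 distinct round trips (a route and its reverse cost the same).
H - B - R - S - E - C - K - H: 23+14+19+9+17+11+4 = 97
H - B - R - S - E - K - C - H: 23+14+19+9+12+11+15 = 103
H - B - R - S - C - E - K - H: 23+14+19+8+17+12+4 = 97
H - B - R - S - C - K - E - H: 23+14+19+8+11+12+16 = 103
H - B - R - S - K - E - C - H: 23+14+19+3+12+17+15 = 103
H - B - R - S - K - C - E - H: 23+14+19+3+11+17+16 = 103
H - B - R - E - S - C - K - H: 23+14+20+9+8+11+4 = 89
H - B - R - E - S - K - C - H: 23+14+20+9+3+11+15 = 95
… (352 more)
H - R - B - E - S - C - K - H: 12+14+7+9+8+11+4 = 65  ← best
The minimum is 65.
One optimal route: H → R → B → E → S → C → K → H (or its reverse).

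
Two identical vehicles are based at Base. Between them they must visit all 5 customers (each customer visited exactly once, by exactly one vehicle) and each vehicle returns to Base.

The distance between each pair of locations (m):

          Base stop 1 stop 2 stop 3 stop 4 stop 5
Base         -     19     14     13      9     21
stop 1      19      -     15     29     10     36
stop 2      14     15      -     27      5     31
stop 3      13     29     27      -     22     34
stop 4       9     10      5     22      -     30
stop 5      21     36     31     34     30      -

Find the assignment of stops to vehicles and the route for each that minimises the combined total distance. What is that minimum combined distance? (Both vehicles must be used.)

112 m — the smallest possible combined total.

There are 2^4 − 1 = 15 ways to divide the 5 stops into two non-empty groups. For each, the best each vehicle can do is its own shortest tour through its group:
  {stop 1} + {stop 2, stop 3, stop 4, stop 5}: 38 + 92 = 130
  {stop 2} + {stop 1, stop 3, stop 4, stop 5}: 28 + 102 = 130
  {stop 1, stop 2} + {stop 3, stop 4, stop 5}: 48 + 86 = 134
  {stop 3} + {stop 1, stop 2, stop 4, stop 5}: 26 + 86 = 112
  {stop 1, stop 3} + {stop 2, stop 4, stop 5}: 61 + 66 = 127
  {stop 2, stop 3} + {stop 1, stop 4, stop 5}: 54 + 76 = 130
  … (15 splits in total)
Best: vehicle 1 Base → stop 3 → Base = 26; vehicle 2 Base → stop 1 → stop 4 → stop 2 → stop 5 → Base = 86; combined 112.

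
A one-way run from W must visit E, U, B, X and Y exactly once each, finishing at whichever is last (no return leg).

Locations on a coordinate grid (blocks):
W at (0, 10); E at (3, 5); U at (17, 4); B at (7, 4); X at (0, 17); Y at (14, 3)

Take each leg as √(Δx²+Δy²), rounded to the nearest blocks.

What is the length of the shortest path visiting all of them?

33 blocks — the minimum one-way total.

There are 5! = 120 possible orderings.
W→E→U→B→X→Y: 6+14+10+15+20 = 65
W→E→U→B→Y→X: 6+14+10+7+20 = 57
W→E→U→X→B→Y: 6+14+21+15+7 = 63
W→E→U→X→Y→B: 6+14+21+20+7 = 68
W→E→U→Y→B→X: 6+14+3+7+15 = 45
W→E→U→Y→X→B: 6+14+3+20+15 = 58
W→E→B→U→X→Y: 6+4+10+21+20 = 61
W→E→B→U→Y→X: 6+4+10+3+20 = 43
W→E→B→X→U→Y: 6+4+15+21+3 = 49
W→E→B→X→Y→U: 6+4+15+20+3 = 48
W→E→B→Y→U→X: 6+4+7+3+21 = 41
W→E→B→Y→X→U: 6+4+7+20+21 = 58
W→E→X→U→B→Y: 6+12+21+10+7 = 56
W→E→X→U→Y→B: 6+12+21+3+7 = 49
… (106 more)
W→X→E→B→Y→U: 7+12+4+7+3 = 33  ← best
The minimum is 33.
One shortest path: W → X → E → B → Y → U.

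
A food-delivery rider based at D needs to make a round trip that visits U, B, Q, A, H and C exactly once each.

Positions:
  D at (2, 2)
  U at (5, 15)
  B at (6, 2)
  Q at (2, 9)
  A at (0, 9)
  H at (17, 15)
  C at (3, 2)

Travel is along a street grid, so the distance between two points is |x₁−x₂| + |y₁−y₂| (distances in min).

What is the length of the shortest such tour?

60 min — the shortest possible round trip.

There are 360 distinct closed tours to check (reversals are equivalent).
D → U → B → Q → A → H → C → D: 16+14+11+2+23+27+1 = 94
D → U → B → Q → A → C → H → D: 16+14+11+2+10+27+28 = 108
D → U → B → Q → H → A → C → D: 16+14+11+21+23+10+1 = 96
D → U → B → Q → H → C → A → D: 16+14+11+21+27+10+9 = 108
D → U → B → Q → C → A → H → D: 16+14+11+8+10+23+28 = 110
D → U → B → Q → C → H → A → D: 16+14+11+8+27+23+9 = 108
D → U → B → A → Q → H → C → D: 16+14+13+2+21+27+1 = 94
D → U → B → A → Q → C → H → D: 16+14+13+2+8+27+28 = 108
… (352 more)
D → Q → A → U → H → B → C → D: 7+2+11+12+24+3+1 = 60  ← best
The minimum is 60.
One optimal route: D → Q → A → U → H → B → C → D (or its reverse).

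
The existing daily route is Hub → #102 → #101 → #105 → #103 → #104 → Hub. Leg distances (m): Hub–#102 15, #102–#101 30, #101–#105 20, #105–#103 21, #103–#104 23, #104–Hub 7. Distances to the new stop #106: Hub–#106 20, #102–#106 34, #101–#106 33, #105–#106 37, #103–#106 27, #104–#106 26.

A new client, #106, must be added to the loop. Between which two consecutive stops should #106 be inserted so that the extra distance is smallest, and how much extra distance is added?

Insertion cost between consecutive stops i–j is d(i,#106) + d(#106,j) − d(i,j):
  between Hub and #102: 20 + 34 − 15 = 39
  between #102 and #101: 34 + 33 − 30 = 37
  between #101 and #105: 33 + 37 − 20 = 50
  between #105 and #103: 37 + 27 − 21 = 43
  between #103 and #104: 27 + 26 − 23 = 30
  between #104 and Hub: 26 + 20 − 7 = 39
Cheapest insertion is between #103 and #104, adding 30.
New total = 116 + 30 = 146.

Adding 30 m by placing #106 on the #103–#104 leg.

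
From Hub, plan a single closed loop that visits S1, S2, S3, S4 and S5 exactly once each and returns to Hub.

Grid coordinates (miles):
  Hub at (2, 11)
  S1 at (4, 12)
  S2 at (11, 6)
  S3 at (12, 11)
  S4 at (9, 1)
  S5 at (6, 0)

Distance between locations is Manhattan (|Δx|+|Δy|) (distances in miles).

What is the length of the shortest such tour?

Minimum total distance: 44 miles.

With 5 stops there are 5!/2 = 60 distinct round trips (a route and its reverse cost the same).
Hub → S1 → S2 → S3 → S4 → S5 → Hub: 3+13+6+13+4+15 = 54
Hub → S1 → S2 → S3 → S5 → S4 → Hub: 3+13+6+17+4+17 = 60
Hub → S1 → S2 → S4 → S3 → S5 → Hub: 3+13+7+13+17+15 = 68
Hub → S1 → S2 → S4 → S5 → S3 → Hub: 3+13+7+4+17+10 = 54
Hub → S1 → S2 → S5 → S3 → S4 → Hub: 3+13+11+17+13+17 = 74
Hub → S1 → S2 → S5 → S4 → S3 → Hub: 3+13+11+4+13+10 = 54
Hub → S1 → S3 → S2 → S4 → S5 → Hub: 3+9+6+7+4+15 = 44
Hub → S1 → S3 → S2 → S5 → S4 → Hub: 3+9+6+11+4+17 = 50
Hub → S1 → S3 → S4 → S2 → S5 → Hub: 3+9+13+7+11+15 = 58
Hub → S1 → S3 → S4 → S5 → S2 → Hub: 3+9+13+4+11+14 = 54
Hub → S1 → S3 → S5 → S2 → S4 → Hub: 3+9+17+11+7+17 = 64
Hub → S1 → S3 → S5 → S4 → S2 → Hub: 3+9+17+4+7+14 = 54
Hub → S1 → S4 → S2 → S3 → S5 → Hub: 3+16+7+6+17+15 = 64
Hub → S1 → S4 → S2 → S5 → S3 → Hub: 3+16+7+11+17+10 = 64
… (46 more)
The minimum is 44.
One optimal route: Hub → S1 → S3 → S2 → S4 → S5 → Hub (or its reverse).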